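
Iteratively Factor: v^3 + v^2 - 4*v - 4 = (v - 2)*(v^2 + 3*v + 2) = (v - 2)*(v + 1)*(v + 2)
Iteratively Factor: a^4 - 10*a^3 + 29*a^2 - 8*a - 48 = (a - 3)*(a^3 - 7*a^2 + 8*a + 16) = (a - 4)*(a - 3)*(a^2 - 3*a - 4) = (a - 4)*(a - 3)*(a + 1)*(a - 4)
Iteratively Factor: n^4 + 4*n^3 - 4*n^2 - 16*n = (n + 2)*(n^3 + 2*n^2 - 8*n) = n*(n + 2)*(n^2 + 2*n - 8) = n*(n + 2)*(n + 4)*(n - 2)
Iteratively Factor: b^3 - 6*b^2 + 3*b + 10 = (b + 1)*(b^2 - 7*b + 10) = (b - 5)*(b + 1)*(b - 2)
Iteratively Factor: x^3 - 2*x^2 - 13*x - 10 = (x + 2)*(x^2 - 4*x - 5) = (x + 1)*(x + 2)*(x - 5)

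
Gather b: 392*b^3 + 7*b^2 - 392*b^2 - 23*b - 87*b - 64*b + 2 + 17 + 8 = 392*b^3 - 385*b^2 - 174*b + 27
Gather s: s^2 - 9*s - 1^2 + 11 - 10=s^2 - 9*s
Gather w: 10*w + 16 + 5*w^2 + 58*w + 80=5*w^2 + 68*w + 96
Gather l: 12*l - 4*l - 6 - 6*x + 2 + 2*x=8*l - 4*x - 4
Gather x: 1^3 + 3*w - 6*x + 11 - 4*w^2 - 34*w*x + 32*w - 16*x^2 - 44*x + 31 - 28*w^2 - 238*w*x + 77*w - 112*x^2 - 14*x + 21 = -32*w^2 + 112*w - 128*x^2 + x*(-272*w - 64) + 64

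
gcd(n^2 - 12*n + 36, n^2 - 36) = n - 6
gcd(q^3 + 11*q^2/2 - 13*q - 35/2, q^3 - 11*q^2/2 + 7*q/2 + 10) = q^2 - 3*q/2 - 5/2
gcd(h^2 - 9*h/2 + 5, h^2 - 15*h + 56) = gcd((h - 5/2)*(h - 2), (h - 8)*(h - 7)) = 1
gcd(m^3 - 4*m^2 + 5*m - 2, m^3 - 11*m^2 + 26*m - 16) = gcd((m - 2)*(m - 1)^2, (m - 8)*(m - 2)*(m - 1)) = m^2 - 3*m + 2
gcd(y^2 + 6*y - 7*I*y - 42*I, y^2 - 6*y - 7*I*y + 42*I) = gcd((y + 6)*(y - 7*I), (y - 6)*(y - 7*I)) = y - 7*I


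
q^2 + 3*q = q*(q + 3)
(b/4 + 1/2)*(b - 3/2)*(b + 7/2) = b^3/4 + b^2 - 5*b/16 - 21/8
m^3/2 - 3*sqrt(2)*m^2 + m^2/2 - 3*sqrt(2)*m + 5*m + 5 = (m/2 + 1/2)*(m - 5*sqrt(2))*(m - sqrt(2))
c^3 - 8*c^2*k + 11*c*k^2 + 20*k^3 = (c - 5*k)*(c - 4*k)*(c + k)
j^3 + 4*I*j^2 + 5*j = j*(j - I)*(j + 5*I)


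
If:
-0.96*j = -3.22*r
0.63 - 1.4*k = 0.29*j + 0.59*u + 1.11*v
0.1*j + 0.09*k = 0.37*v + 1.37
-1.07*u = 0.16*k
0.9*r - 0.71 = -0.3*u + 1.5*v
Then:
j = -229.69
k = 88.67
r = -68.48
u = -13.26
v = -44.21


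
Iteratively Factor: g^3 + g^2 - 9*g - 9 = (g - 3)*(g^2 + 4*g + 3) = (g - 3)*(g + 3)*(g + 1)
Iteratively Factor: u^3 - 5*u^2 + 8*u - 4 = (u - 2)*(u^2 - 3*u + 2) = (u - 2)^2*(u - 1)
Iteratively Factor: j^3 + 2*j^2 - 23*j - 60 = (j + 4)*(j^2 - 2*j - 15) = (j + 3)*(j + 4)*(j - 5)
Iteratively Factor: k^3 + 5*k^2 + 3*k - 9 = (k + 3)*(k^2 + 2*k - 3) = (k - 1)*(k + 3)*(k + 3)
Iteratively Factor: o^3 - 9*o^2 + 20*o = (o)*(o^2 - 9*o + 20) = o*(o - 4)*(o - 5)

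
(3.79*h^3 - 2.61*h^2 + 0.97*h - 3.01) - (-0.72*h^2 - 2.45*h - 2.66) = 3.79*h^3 - 1.89*h^2 + 3.42*h - 0.35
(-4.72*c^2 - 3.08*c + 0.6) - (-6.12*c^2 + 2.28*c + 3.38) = 1.4*c^2 - 5.36*c - 2.78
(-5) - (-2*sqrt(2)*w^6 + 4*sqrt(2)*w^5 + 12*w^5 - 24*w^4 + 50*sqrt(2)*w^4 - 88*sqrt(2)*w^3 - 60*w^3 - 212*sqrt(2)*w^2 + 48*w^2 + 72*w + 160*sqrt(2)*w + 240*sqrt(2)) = 2*sqrt(2)*w^6 - 12*w^5 - 4*sqrt(2)*w^5 - 50*sqrt(2)*w^4 + 24*w^4 + 60*w^3 + 88*sqrt(2)*w^3 - 48*w^2 + 212*sqrt(2)*w^2 - 160*sqrt(2)*w - 72*w - 240*sqrt(2) - 5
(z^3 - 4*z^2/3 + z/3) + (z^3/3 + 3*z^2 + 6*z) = 4*z^3/3 + 5*z^2/3 + 19*z/3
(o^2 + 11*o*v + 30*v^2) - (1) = o^2 + 11*o*v + 30*v^2 - 1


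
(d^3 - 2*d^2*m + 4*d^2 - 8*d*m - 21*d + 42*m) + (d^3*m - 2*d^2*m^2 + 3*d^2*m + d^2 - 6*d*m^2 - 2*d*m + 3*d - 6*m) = d^3*m + d^3 - 2*d^2*m^2 + d^2*m + 5*d^2 - 6*d*m^2 - 10*d*m - 18*d + 36*m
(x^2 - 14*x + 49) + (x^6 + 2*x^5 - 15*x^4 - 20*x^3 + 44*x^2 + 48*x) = x^6 + 2*x^5 - 15*x^4 - 20*x^3 + 45*x^2 + 34*x + 49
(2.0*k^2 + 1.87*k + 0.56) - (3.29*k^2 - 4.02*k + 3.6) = -1.29*k^2 + 5.89*k - 3.04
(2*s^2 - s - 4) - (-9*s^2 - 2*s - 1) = 11*s^2 + s - 3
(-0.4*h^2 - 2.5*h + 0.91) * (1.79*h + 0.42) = -0.716*h^3 - 4.643*h^2 + 0.5789*h + 0.3822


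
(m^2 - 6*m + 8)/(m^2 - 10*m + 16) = (m - 4)/(m - 8)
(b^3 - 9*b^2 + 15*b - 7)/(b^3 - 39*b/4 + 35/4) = 4*(b^2 - 8*b + 7)/(4*b^2 + 4*b - 35)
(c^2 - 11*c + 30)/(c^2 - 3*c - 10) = (c - 6)/(c + 2)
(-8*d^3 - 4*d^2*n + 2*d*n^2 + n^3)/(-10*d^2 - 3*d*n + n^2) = (4*d^2 - n^2)/(5*d - n)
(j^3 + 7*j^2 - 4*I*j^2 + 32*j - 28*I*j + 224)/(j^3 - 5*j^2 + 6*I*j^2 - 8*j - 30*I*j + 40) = (j^2 + j*(7 - 8*I) - 56*I)/(j^2 + j*(-5 + 2*I) - 10*I)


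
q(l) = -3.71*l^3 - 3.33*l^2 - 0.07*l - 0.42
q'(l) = -11.13*l^2 - 6.66*l - 0.07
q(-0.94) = -0.22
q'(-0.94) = -3.64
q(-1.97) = 15.16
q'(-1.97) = -30.14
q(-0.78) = -0.63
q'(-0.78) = -1.65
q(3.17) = -152.29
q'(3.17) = -133.03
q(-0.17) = -0.49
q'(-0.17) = 0.74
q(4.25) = -345.67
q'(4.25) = -229.41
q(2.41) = -71.86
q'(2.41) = -80.76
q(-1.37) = 2.97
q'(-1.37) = -11.84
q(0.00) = -0.42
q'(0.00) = -0.07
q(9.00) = -2975.37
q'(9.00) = -961.54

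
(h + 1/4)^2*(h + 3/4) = h^3 + 5*h^2/4 + 7*h/16 + 3/64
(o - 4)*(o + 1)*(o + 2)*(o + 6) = o^4 + 5*o^3 - 16*o^2 - 68*o - 48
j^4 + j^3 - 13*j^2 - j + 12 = (j - 3)*(j - 1)*(j + 1)*(j + 4)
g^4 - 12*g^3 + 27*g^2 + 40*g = g*(g - 8)*(g - 5)*(g + 1)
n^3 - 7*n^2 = n^2*(n - 7)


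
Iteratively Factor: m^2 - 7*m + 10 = (m - 2)*(m - 5)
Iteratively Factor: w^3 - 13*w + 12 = (w + 4)*(w^2 - 4*w + 3) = (w - 3)*(w + 4)*(w - 1)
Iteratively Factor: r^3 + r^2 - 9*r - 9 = (r - 3)*(r^2 + 4*r + 3) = (r - 3)*(r + 3)*(r + 1)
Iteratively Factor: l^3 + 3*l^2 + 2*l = (l + 2)*(l^2 + l) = (l + 1)*(l + 2)*(l)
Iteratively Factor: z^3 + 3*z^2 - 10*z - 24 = (z + 2)*(z^2 + z - 12) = (z - 3)*(z + 2)*(z + 4)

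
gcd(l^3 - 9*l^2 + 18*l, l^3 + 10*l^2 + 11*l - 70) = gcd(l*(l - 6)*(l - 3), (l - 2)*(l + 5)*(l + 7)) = 1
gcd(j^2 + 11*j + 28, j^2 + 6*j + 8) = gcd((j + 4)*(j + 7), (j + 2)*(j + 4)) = j + 4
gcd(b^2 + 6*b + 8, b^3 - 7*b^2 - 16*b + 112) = b + 4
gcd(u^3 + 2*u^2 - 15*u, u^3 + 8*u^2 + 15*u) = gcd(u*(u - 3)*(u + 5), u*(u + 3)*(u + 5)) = u^2 + 5*u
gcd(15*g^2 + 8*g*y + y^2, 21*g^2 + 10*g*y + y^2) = 3*g + y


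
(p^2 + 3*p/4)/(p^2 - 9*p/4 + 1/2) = p*(4*p + 3)/(4*p^2 - 9*p + 2)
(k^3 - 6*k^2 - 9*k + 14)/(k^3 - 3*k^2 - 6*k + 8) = (k - 7)/(k - 4)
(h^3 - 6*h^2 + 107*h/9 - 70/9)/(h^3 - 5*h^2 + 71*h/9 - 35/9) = (h - 2)/(h - 1)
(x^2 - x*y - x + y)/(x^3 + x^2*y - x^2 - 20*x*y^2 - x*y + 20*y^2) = (x - y)/(x^2 + x*y - 20*y^2)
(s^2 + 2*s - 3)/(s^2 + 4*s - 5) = (s + 3)/(s + 5)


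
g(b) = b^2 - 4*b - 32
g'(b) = 2*b - 4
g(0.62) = -34.10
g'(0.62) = -2.76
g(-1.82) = -21.41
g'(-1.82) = -7.64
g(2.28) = -35.92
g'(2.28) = 0.56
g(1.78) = -35.95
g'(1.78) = -0.44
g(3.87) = -32.50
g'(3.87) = 3.74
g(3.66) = -33.24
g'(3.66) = 3.32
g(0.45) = -33.60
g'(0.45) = -3.10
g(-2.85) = -12.48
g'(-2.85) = -9.70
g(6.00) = -20.00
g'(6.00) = 8.00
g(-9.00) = 85.00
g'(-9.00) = -22.00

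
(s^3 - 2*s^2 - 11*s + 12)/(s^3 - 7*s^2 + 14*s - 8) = (s + 3)/(s - 2)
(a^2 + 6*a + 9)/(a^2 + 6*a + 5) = (a^2 + 6*a + 9)/(a^2 + 6*a + 5)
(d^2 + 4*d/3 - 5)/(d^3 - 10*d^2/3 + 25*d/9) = 3*(d + 3)/(d*(3*d - 5))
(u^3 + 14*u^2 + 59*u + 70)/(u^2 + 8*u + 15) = (u^2 + 9*u + 14)/(u + 3)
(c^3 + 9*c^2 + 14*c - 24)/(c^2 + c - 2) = (c^2 + 10*c + 24)/(c + 2)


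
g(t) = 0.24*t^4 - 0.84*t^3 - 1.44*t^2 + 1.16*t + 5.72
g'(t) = 0.96*t^3 - 2.52*t^2 - 2.88*t + 1.16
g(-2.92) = 28.42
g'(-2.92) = -35.82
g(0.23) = 5.90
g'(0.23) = 0.38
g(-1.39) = 4.48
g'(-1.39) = -2.28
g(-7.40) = 978.35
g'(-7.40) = -504.54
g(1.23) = 3.95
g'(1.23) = -4.41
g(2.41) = -3.51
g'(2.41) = -6.98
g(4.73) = 10.23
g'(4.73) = 32.75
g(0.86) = 5.25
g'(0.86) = -2.57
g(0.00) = 5.72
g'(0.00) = 1.16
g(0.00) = 5.72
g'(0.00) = 1.16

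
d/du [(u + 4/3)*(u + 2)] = 2*u + 10/3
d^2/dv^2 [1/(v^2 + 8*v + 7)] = 2*(-v^2 - 8*v + 4*(v + 4)^2 - 7)/(v^2 + 8*v + 7)^3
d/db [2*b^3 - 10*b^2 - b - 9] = 6*b^2 - 20*b - 1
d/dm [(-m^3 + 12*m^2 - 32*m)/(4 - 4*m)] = (2*m^3 - 15*m^2 + 24*m - 32)/(4*(m^2 - 2*m + 1))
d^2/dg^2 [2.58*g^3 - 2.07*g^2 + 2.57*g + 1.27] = 15.48*g - 4.14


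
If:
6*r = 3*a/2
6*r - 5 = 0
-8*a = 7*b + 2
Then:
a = 10/3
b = -86/21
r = 5/6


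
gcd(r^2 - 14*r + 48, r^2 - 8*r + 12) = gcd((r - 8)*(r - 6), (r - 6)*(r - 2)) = r - 6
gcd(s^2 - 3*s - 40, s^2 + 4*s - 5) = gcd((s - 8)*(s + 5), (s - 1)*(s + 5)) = s + 5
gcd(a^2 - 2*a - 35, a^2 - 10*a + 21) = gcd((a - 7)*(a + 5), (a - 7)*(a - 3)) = a - 7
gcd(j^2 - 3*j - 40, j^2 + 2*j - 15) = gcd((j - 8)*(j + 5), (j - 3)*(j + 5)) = j + 5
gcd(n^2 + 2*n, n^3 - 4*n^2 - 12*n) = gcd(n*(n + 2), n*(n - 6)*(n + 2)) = n^2 + 2*n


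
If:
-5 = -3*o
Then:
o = 5/3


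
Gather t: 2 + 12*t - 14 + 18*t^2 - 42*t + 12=18*t^2 - 30*t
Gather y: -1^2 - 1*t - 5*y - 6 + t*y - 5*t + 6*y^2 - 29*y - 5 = -6*t + 6*y^2 + y*(t - 34) - 12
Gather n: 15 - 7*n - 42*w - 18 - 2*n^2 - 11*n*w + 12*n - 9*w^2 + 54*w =-2*n^2 + n*(5 - 11*w) - 9*w^2 + 12*w - 3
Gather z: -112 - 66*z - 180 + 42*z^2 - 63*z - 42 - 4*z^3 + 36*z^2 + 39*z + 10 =-4*z^3 + 78*z^2 - 90*z - 324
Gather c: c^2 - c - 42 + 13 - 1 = c^2 - c - 30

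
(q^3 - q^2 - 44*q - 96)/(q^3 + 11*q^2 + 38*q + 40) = (q^2 - 5*q - 24)/(q^2 + 7*q + 10)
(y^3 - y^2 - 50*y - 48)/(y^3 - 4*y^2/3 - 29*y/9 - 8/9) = 9*(y^2 - 2*y - 48)/(9*y^2 - 21*y - 8)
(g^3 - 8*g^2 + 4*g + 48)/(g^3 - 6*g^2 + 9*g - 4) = (g^2 - 4*g - 12)/(g^2 - 2*g + 1)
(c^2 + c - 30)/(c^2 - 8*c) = (c^2 + c - 30)/(c*(c - 8))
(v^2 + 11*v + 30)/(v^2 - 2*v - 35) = (v + 6)/(v - 7)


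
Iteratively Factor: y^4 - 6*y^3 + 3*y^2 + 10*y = (y + 1)*(y^3 - 7*y^2 + 10*y) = y*(y + 1)*(y^2 - 7*y + 10) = y*(y - 2)*(y + 1)*(y - 5)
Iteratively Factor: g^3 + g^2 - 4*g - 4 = (g + 2)*(g^2 - g - 2) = (g + 1)*(g + 2)*(g - 2)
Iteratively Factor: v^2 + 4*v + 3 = (v + 3)*(v + 1)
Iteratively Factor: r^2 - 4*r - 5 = (r + 1)*(r - 5)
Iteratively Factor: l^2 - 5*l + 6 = (l - 2)*(l - 3)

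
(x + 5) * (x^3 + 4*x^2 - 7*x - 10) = x^4 + 9*x^3 + 13*x^2 - 45*x - 50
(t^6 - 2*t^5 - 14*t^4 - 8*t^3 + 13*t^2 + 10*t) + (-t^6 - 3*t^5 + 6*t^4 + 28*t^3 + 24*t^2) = -5*t^5 - 8*t^4 + 20*t^3 + 37*t^2 + 10*t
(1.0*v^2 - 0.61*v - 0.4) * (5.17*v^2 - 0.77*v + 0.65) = 5.17*v^4 - 3.9237*v^3 - 0.9483*v^2 - 0.0885*v - 0.26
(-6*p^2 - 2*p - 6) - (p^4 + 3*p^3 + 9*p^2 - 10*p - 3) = -p^4 - 3*p^3 - 15*p^2 + 8*p - 3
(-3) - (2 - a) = a - 5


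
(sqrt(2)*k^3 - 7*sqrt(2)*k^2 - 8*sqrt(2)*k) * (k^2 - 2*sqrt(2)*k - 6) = sqrt(2)*k^5 - 7*sqrt(2)*k^4 - 4*k^4 - 14*sqrt(2)*k^3 + 28*k^3 + 32*k^2 + 42*sqrt(2)*k^2 + 48*sqrt(2)*k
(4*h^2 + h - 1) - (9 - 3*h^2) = 7*h^2 + h - 10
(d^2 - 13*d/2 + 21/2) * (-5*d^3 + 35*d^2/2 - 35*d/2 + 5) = -5*d^5 + 50*d^4 - 735*d^3/4 + 605*d^2/2 - 865*d/4 + 105/2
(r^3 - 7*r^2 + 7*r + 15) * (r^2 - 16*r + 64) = r^5 - 23*r^4 + 183*r^3 - 545*r^2 + 208*r + 960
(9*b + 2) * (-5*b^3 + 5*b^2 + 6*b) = -45*b^4 + 35*b^3 + 64*b^2 + 12*b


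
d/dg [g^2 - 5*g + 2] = 2*g - 5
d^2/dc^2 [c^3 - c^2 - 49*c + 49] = 6*c - 2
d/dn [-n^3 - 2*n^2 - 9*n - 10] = -3*n^2 - 4*n - 9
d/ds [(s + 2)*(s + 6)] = 2*s + 8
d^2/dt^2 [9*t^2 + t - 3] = 18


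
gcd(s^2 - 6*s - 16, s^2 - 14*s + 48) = s - 8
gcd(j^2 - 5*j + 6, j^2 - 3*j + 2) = j - 2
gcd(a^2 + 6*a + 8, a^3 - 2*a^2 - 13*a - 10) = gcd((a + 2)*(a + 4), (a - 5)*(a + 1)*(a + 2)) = a + 2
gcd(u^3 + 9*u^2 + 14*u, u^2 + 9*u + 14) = u^2 + 9*u + 14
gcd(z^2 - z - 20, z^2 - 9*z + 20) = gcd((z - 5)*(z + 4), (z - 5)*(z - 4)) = z - 5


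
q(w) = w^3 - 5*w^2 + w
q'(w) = 3*w^2 - 10*w + 1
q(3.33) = -15.19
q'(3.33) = 0.97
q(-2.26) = -39.34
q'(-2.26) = 38.92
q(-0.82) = -4.73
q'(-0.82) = 11.22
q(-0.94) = -6.19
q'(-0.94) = 13.05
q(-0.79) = -4.40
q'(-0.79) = 10.77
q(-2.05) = -31.68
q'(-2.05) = 34.11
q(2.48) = -13.02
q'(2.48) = -5.35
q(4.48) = -5.96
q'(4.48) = 16.41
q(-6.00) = -402.00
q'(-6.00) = 169.00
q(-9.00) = -1143.00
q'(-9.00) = 334.00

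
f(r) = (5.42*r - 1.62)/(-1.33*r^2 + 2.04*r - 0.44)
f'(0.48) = 9.46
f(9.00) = -0.53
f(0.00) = 3.68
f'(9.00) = 0.07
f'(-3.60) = 0.18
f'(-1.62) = 0.51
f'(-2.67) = 0.27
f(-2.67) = 1.05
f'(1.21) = 950.67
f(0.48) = 4.22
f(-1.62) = 1.44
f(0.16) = 5.10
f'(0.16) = 19.04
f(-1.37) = 1.58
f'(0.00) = 4.75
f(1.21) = 60.85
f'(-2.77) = 0.26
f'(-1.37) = 0.62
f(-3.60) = 0.84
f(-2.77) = 1.02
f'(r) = (2.66*r - 2.04)*(5.42*r - 1.62)/(-1.33*r^2 + 2.04*r - 0.44)^2 + 5.42/(-1.33*r^2 + 2.04*r - 0.44)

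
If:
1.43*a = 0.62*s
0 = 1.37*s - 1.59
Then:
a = 0.50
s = 1.16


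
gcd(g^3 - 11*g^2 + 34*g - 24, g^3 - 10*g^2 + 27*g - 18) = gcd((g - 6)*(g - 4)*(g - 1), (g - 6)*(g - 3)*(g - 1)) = g^2 - 7*g + 6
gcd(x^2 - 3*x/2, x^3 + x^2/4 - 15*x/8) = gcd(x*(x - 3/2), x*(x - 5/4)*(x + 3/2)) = x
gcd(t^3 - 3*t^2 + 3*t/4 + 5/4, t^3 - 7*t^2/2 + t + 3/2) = t^2 - t/2 - 1/2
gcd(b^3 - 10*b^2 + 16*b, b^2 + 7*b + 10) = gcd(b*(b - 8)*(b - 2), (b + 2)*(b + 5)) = 1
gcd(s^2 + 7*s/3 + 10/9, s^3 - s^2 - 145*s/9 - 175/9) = s + 5/3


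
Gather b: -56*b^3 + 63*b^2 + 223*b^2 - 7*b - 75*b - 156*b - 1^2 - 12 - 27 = -56*b^3 + 286*b^2 - 238*b - 40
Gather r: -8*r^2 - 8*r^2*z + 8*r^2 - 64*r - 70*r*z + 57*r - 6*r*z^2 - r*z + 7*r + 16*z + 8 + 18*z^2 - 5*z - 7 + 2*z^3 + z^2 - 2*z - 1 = -8*r^2*z + r*(-6*z^2 - 71*z) + 2*z^3 + 19*z^2 + 9*z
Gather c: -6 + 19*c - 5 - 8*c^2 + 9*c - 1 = -8*c^2 + 28*c - 12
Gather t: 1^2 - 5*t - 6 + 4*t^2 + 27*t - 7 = 4*t^2 + 22*t - 12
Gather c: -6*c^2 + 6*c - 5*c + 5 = -6*c^2 + c + 5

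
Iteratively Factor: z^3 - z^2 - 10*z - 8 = (z - 4)*(z^2 + 3*z + 2) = (z - 4)*(z + 1)*(z + 2)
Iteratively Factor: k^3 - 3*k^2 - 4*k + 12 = (k + 2)*(k^2 - 5*k + 6) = (k - 3)*(k + 2)*(k - 2)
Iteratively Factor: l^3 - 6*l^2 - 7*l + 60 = (l - 4)*(l^2 - 2*l - 15) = (l - 4)*(l + 3)*(l - 5)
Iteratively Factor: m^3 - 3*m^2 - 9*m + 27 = (m + 3)*(m^2 - 6*m + 9) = (m - 3)*(m + 3)*(m - 3)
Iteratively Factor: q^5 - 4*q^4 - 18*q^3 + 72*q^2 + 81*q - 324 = (q - 3)*(q^4 - q^3 - 21*q^2 + 9*q + 108) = (q - 4)*(q - 3)*(q^3 + 3*q^2 - 9*q - 27) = (q - 4)*(q - 3)*(q + 3)*(q^2 - 9) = (q - 4)*(q - 3)*(q + 3)^2*(q - 3)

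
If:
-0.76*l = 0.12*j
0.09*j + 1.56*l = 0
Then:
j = 0.00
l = 0.00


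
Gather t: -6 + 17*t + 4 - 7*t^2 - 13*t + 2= -7*t^2 + 4*t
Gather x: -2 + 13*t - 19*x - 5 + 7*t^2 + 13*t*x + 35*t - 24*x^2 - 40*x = 7*t^2 + 48*t - 24*x^2 + x*(13*t - 59) - 7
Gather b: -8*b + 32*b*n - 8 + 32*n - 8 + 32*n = b*(32*n - 8) + 64*n - 16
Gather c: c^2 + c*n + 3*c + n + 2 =c^2 + c*(n + 3) + n + 2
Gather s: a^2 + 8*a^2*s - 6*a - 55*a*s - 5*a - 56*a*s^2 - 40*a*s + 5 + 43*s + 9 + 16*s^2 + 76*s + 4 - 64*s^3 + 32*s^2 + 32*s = a^2 - 11*a - 64*s^3 + s^2*(48 - 56*a) + s*(8*a^2 - 95*a + 151) + 18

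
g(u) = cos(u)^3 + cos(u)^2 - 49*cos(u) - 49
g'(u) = -3*sin(u)*cos(u)^2 - 2*sin(u)*cos(u) + 49*sin(u)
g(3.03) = -0.30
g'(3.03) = 5.35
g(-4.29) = -28.81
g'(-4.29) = 44.98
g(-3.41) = -1.72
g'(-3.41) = 12.77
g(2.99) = -0.55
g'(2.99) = 7.26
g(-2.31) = -15.84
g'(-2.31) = -36.20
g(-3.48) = -2.73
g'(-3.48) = 16.01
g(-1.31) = -61.55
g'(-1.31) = -46.65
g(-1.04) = -73.42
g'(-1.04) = -40.72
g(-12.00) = -89.04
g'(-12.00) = 24.24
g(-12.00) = -89.04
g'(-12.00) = 24.24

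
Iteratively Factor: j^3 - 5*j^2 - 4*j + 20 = (j - 2)*(j^2 - 3*j - 10) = (j - 2)*(j + 2)*(j - 5)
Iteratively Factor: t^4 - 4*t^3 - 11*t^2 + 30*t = (t - 2)*(t^3 - 2*t^2 - 15*t) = t*(t - 2)*(t^2 - 2*t - 15) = t*(t - 2)*(t + 3)*(t - 5)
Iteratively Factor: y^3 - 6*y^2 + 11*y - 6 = (y - 3)*(y^2 - 3*y + 2) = (y - 3)*(y - 2)*(y - 1)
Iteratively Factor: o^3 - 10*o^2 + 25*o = (o - 5)*(o^2 - 5*o) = o*(o - 5)*(o - 5)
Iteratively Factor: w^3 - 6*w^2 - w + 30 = (w - 3)*(w^2 - 3*w - 10) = (w - 5)*(w - 3)*(w + 2)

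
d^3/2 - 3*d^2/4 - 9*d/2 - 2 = (d/2 + 1)*(d - 4)*(d + 1/2)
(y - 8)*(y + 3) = y^2 - 5*y - 24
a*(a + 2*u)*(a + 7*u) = a^3 + 9*a^2*u + 14*a*u^2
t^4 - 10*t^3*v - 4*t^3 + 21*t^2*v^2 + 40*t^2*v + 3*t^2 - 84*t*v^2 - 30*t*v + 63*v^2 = (t - 3)*(t - 1)*(t - 7*v)*(t - 3*v)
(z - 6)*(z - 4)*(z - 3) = z^3 - 13*z^2 + 54*z - 72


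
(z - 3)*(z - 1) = z^2 - 4*z + 3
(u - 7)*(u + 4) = u^2 - 3*u - 28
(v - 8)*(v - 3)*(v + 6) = v^3 - 5*v^2 - 42*v + 144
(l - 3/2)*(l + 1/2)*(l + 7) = l^3 + 6*l^2 - 31*l/4 - 21/4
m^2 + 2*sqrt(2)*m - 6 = (m - sqrt(2))*(m + 3*sqrt(2))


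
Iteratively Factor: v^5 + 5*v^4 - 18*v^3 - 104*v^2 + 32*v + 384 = (v - 4)*(v^4 + 9*v^3 + 18*v^2 - 32*v - 96) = (v - 4)*(v + 4)*(v^3 + 5*v^2 - 2*v - 24) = (v - 4)*(v - 2)*(v + 4)*(v^2 + 7*v + 12) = (v - 4)*(v - 2)*(v + 3)*(v + 4)*(v + 4)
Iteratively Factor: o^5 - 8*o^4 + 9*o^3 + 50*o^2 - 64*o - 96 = (o - 4)*(o^4 - 4*o^3 - 7*o^2 + 22*o + 24) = (o - 4)*(o + 2)*(o^3 - 6*o^2 + 5*o + 12) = (o - 4)^2*(o + 2)*(o^2 - 2*o - 3) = (o - 4)^2*(o - 3)*(o + 2)*(o + 1)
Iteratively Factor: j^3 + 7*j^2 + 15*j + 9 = (j + 3)*(j^2 + 4*j + 3) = (j + 3)^2*(j + 1)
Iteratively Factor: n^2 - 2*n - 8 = (n - 4)*(n + 2)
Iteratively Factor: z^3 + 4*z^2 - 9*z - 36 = (z + 3)*(z^2 + z - 12) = (z - 3)*(z + 3)*(z + 4)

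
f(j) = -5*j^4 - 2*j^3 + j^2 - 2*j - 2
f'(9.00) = -15050.00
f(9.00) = -34202.00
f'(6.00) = -4526.00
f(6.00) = -6890.00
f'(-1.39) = 37.34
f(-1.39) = -10.58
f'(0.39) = -3.32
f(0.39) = -2.86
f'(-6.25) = 4633.94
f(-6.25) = -7091.55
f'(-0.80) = 2.80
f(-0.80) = -0.78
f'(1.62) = -99.54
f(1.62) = -45.56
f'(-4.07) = 1238.85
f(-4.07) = -1214.44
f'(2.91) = -539.83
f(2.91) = -407.18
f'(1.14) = -37.15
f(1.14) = -14.39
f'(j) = -20*j^3 - 6*j^2 + 2*j - 2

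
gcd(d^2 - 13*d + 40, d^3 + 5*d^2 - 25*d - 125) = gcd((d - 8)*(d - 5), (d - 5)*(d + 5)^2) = d - 5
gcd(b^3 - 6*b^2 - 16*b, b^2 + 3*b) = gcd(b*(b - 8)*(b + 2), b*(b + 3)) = b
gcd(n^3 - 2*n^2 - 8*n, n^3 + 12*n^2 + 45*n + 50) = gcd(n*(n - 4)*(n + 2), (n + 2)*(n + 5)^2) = n + 2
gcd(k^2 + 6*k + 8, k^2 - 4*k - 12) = k + 2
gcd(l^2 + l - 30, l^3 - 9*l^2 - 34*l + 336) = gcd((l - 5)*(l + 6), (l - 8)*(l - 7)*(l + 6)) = l + 6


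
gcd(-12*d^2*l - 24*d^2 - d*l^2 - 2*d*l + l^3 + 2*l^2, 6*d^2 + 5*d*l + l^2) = 3*d + l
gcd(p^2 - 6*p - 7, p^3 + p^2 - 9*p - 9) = p + 1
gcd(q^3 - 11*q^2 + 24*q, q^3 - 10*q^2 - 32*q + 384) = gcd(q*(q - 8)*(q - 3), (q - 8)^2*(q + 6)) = q - 8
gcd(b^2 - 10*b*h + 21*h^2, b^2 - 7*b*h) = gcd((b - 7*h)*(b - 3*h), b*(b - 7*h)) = b - 7*h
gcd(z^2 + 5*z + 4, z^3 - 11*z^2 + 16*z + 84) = 1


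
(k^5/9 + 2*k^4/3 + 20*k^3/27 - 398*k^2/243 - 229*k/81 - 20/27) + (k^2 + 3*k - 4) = k^5/9 + 2*k^4/3 + 20*k^3/27 - 155*k^2/243 + 14*k/81 - 128/27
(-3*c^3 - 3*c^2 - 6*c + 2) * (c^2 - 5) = -3*c^5 - 3*c^4 + 9*c^3 + 17*c^2 + 30*c - 10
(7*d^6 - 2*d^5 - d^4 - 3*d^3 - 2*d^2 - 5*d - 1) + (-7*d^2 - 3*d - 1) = 7*d^6 - 2*d^5 - d^4 - 3*d^3 - 9*d^2 - 8*d - 2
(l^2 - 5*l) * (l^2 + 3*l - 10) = l^4 - 2*l^3 - 25*l^2 + 50*l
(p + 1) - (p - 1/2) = 3/2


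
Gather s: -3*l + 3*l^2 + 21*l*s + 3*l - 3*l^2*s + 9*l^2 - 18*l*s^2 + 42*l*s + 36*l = 12*l^2 - 18*l*s^2 + 36*l + s*(-3*l^2 + 63*l)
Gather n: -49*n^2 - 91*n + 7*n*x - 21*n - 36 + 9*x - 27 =-49*n^2 + n*(7*x - 112) + 9*x - 63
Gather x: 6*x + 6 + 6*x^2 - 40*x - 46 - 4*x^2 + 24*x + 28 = 2*x^2 - 10*x - 12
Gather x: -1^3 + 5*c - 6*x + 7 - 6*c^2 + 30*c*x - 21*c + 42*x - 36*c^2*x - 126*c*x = -6*c^2 - 16*c + x*(-36*c^2 - 96*c + 36) + 6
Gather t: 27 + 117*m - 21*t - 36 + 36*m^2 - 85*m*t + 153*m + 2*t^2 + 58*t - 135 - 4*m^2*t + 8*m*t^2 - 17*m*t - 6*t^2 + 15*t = 36*m^2 + 270*m + t^2*(8*m - 4) + t*(-4*m^2 - 102*m + 52) - 144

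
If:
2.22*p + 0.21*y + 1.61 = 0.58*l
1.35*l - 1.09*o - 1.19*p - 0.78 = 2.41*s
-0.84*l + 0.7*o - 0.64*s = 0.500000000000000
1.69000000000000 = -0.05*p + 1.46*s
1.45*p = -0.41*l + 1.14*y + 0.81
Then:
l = -21.23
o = -23.85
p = -4.89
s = 0.99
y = -14.57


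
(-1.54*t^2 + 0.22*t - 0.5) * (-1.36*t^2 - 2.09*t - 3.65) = 2.0944*t^4 + 2.9194*t^3 + 5.8412*t^2 + 0.242*t + 1.825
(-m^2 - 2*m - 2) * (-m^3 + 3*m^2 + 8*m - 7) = m^5 - m^4 - 12*m^3 - 15*m^2 - 2*m + 14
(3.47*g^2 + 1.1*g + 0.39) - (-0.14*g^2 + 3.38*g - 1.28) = 3.61*g^2 - 2.28*g + 1.67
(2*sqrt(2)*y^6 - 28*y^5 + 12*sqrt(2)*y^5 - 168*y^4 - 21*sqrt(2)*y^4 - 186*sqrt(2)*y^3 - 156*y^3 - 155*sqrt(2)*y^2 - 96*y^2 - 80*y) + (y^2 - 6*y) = 2*sqrt(2)*y^6 - 28*y^5 + 12*sqrt(2)*y^5 - 168*y^4 - 21*sqrt(2)*y^4 - 186*sqrt(2)*y^3 - 156*y^3 - 155*sqrt(2)*y^2 - 95*y^2 - 86*y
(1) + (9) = 10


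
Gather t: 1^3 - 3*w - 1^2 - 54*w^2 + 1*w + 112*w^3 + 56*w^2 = 112*w^3 + 2*w^2 - 2*w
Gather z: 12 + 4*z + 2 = 4*z + 14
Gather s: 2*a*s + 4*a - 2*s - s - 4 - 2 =4*a + s*(2*a - 3) - 6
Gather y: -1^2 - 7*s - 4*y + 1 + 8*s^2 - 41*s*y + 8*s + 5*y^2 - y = 8*s^2 + s + 5*y^2 + y*(-41*s - 5)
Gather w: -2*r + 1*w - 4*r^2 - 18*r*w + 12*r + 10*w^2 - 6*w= -4*r^2 + 10*r + 10*w^2 + w*(-18*r - 5)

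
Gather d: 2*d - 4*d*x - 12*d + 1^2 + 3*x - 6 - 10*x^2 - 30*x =d*(-4*x - 10) - 10*x^2 - 27*x - 5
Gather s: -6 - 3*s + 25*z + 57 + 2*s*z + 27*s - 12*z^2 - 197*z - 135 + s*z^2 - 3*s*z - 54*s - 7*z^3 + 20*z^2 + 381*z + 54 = s*(z^2 - z - 30) - 7*z^3 + 8*z^2 + 209*z - 30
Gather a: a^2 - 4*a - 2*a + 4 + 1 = a^2 - 6*a + 5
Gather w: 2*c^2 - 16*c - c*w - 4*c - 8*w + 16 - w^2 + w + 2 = 2*c^2 - 20*c - w^2 + w*(-c - 7) + 18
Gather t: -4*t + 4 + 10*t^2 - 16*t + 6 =10*t^2 - 20*t + 10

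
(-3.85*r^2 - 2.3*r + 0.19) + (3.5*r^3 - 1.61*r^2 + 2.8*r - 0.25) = 3.5*r^3 - 5.46*r^2 + 0.5*r - 0.06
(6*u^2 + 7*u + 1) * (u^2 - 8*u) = 6*u^4 - 41*u^3 - 55*u^2 - 8*u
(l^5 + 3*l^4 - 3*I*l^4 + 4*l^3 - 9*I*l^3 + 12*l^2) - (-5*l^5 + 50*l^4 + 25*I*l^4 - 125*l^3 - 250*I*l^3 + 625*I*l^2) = 6*l^5 - 47*l^4 - 28*I*l^4 + 129*l^3 + 241*I*l^3 + 12*l^2 - 625*I*l^2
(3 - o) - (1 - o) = 2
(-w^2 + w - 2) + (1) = -w^2 + w - 1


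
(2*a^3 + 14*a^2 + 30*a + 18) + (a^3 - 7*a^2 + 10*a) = 3*a^3 + 7*a^2 + 40*a + 18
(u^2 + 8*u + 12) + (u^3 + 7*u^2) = u^3 + 8*u^2 + 8*u + 12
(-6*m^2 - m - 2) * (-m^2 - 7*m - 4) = 6*m^4 + 43*m^3 + 33*m^2 + 18*m + 8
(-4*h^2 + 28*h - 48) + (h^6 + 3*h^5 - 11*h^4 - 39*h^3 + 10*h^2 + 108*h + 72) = h^6 + 3*h^5 - 11*h^4 - 39*h^3 + 6*h^2 + 136*h + 24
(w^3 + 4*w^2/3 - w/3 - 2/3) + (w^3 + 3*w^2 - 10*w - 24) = 2*w^3 + 13*w^2/3 - 31*w/3 - 74/3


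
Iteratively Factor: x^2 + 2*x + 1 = (x + 1)*(x + 1)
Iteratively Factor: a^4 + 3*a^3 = (a)*(a^3 + 3*a^2) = a*(a + 3)*(a^2) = a^2*(a + 3)*(a)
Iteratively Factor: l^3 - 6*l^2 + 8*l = (l - 4)*(l^2 - 2*l) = l*(l - 4)*(l - 2)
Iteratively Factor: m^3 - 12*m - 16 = (m + 2)*(m^2 - 2*m - 8) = (m - 4)*(m + 2)*(m + 2)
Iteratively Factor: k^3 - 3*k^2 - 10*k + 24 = (k - 2)*(k^2 - k - 12) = (k - 4)*(k - 2)*(k + 3)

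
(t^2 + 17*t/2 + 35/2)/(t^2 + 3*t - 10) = (t + 7/2)/(t - 2)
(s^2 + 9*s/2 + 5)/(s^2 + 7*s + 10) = (s + 5/2)/(s + 5)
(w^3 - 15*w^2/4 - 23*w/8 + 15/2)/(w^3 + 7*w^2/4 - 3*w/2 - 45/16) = 2*(w - 4)/(2*w + 3)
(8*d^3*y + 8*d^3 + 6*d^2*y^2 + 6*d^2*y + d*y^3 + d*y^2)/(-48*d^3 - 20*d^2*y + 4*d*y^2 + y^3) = d*(4*d*y + 4*d + y^2 + y)/(-24*d^2 + 2*d*y + y^2)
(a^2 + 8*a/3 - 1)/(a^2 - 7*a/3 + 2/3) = (a + 3)/(a - 2)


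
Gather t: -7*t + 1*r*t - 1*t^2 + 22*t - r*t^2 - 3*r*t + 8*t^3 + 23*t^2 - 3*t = 8*t^3 + t^2*(22 - r) + t*(12 - 2*r)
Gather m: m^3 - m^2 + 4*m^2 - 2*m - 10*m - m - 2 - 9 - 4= m^3 + 3*m^2 - 13*m - 15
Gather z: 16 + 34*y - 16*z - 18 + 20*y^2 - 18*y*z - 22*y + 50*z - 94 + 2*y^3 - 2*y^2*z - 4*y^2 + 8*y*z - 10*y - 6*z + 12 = 2*y^3 + 16*y^2 + 2*y + z*(-2*y^2 - 10*y + 28) - 84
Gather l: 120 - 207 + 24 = -63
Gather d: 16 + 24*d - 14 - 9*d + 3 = 15*d + 5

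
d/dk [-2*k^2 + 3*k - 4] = 3 - 4*k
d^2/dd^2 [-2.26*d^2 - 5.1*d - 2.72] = -4.52000000000000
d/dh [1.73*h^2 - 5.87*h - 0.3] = 3.46*h - 5.87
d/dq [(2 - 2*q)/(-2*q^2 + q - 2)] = 2*(2*q^2 - q - (q - 1)*(4*q - 1) + 2)/(2*q^2 - q + 2)^2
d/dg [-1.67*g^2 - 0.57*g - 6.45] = -3.34*g - 0.57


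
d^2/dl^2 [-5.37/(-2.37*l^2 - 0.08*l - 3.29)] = (-60.325506*l^2 - 2.036304*l + 5.37*(4.74*l + 0.08)*(9.48*l + 0.16) - 83.743002)/(2.37*l^2 + 0.08*l + 3.29)^3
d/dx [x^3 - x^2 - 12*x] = 3*x^2 - 2*x - 12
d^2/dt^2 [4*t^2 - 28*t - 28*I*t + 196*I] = 8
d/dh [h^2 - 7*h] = 2*h - 7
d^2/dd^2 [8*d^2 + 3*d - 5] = 16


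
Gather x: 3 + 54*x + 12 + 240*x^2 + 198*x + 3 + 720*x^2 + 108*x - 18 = 960*x^2 + 360*x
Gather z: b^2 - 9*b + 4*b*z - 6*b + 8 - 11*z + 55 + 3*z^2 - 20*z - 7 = b^2 - 15*b + 3*z^2 + z*(4*b - 31) + 56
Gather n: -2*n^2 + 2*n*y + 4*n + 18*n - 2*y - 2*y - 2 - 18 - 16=-2*n^2 + n*(2*y + 22) - 4*y - 36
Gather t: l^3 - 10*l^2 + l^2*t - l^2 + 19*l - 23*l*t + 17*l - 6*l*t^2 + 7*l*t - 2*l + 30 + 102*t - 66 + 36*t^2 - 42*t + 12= l^3 - 11*l^2 + 34*l + t^2*(36 - 6*l) + t*(l^2 - 16*l + 60) - 24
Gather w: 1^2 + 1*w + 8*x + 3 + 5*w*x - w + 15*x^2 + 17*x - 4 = 5*w*x + 15*x^2 + 25*x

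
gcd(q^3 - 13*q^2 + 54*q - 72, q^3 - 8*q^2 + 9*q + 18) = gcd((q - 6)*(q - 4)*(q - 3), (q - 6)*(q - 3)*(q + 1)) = q^2 - 9*q + 18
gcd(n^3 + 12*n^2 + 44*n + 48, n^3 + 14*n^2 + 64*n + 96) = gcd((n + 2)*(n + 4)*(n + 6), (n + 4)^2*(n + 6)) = n^2 + 10*n + 24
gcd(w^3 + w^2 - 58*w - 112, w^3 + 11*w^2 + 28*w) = w + 7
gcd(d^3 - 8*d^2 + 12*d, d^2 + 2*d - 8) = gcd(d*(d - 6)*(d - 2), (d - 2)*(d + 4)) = d - 2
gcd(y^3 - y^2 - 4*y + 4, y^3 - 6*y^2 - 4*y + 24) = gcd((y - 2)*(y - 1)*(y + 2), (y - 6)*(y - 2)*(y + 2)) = y^2 - 4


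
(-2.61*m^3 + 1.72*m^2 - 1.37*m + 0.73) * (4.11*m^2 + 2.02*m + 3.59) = -10.7271*m^5 + 1.797*m^4 - 11.5262*m^3 + 6.4077*m^2 - 3.4437*m + 2.6207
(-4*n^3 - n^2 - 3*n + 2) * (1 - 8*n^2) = 32*n^5 + 8*n^4 + 20*n^3 - 17*n^2 - 3*n + 2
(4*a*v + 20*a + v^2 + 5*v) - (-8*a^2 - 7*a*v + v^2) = 8*a^2 + 11*a*v + 20*a + 5*v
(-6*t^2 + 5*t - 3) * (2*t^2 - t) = -12*t^4 + 16*t^3 - 11*t^2 + 3*t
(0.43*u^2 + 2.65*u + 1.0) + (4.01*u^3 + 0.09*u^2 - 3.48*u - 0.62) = 4.01*u^3 + 0.52*u^2 - 0.83*u + 0.38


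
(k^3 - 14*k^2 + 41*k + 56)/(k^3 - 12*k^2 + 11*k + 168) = (k + 1)/(k + 3)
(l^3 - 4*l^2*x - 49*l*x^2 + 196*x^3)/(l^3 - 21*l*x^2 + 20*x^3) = (-l^2 + 49*x^2)/(-l^2 - 4*l*x + 5*x^2)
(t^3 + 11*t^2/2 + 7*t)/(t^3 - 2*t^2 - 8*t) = (t + 7/2)/(t - 4)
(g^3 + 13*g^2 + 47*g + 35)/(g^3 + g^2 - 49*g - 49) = (g + 5)/(g - 7)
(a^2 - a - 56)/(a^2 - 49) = (a - 8)/(a - 7)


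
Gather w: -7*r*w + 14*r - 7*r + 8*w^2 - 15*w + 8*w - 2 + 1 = 7*r + 8*w^2 + w*(-7*r - 7) - 1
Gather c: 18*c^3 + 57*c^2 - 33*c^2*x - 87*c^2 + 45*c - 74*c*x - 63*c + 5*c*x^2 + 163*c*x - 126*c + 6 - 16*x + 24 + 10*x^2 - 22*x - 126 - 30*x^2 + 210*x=18*c^3 + c^2*(-33*x - 30) + c*(5*x^2 + 89*x - 144) - 20*x^2 + 172*x - 96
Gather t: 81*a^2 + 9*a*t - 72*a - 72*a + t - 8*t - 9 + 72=81*a^2 - 144*a + t*(9*a - 7) + 63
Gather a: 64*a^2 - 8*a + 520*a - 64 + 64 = 64*a^2 + 512*a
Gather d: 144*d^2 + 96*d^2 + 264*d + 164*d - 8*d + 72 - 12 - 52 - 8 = 240*d^2 + 420*d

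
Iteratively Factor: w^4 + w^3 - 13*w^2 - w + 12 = (w - 3)*(w^3 + 4*w^2 - w - 4) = (w - 3)*(w + 4)*(w^2 - 1) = (w - 3)*(w - 1)*(w + 4)*(w + 1)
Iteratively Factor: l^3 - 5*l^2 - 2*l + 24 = (l - 3)*(l^2 - 2*l - 8) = (l - 3)*(l + 2)*(l - 4)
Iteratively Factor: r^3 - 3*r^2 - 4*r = (r + 1)*(r^2 - 4*r) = r*(r + 1)*(r - 4)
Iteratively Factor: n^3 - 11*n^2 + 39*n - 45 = (n - 3)*(n^2 - 8*n + 15) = (n - 3)^2*(n - 5)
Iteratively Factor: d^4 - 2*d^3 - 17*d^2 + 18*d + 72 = (d + 3)*(d^3 - 5*d^2 - 2*d + 24) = (d - 4)*(d + 3)*(d^2 - d - 6) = (d - 4)*(d - 3)*(d + 3)*(d + 2)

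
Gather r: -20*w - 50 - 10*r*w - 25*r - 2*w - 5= r*(-10*w - 25) - 22*w - 55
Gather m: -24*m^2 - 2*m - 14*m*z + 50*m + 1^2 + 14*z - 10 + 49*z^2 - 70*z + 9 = -24*m^2 + m*(48 - 14*z) + 49*z^2 - 56*z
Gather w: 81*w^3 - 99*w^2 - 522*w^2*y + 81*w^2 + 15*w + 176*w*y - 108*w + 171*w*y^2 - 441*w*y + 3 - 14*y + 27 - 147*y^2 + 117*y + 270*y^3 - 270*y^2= 81*w^3 + w^2*(-522*y - 18) + w*(171*y^2 - 265*y - 93) + 270*y^3 - 417*y^2 + 103*y + 30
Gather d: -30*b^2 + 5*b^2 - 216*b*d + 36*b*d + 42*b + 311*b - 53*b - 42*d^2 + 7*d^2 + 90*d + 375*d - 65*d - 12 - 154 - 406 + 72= -25*b^2 + 300*b - 35*d^2 + d*(400 - 180*b) - 500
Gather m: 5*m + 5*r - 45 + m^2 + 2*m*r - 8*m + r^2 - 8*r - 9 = m^2 + m*(2*r - 3) + r^2 - 3*r - 54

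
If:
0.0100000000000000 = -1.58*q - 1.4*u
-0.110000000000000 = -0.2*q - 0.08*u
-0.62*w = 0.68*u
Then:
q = 1.01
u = -1.14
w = 1.26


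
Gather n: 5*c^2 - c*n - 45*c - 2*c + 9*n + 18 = 5*c^2 - 47*c + n*(9 - c) + 18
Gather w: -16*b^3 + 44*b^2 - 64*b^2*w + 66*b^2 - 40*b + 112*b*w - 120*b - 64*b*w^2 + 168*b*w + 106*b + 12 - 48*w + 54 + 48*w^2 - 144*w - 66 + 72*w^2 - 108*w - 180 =-16*b^3 + 110*b^2 - 54*b + w^2*(120 - 64*b) + w*(-64*b^2 + 280*b - 300) - 180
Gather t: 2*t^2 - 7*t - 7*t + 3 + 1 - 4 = 2*t^2 - 14*t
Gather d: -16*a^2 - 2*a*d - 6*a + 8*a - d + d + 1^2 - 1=-16*a^2 - 2*a*d + 2*a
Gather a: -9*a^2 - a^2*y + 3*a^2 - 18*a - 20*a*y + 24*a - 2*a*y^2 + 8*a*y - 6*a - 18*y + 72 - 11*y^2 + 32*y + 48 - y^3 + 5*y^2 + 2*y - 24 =a^2*(-y - 6) + a*(-2*y^2 - 12*y) - y^3 - 6*y^2 + 16*y + 96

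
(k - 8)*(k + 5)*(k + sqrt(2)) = k^3 - 3*k^2 + sqrt(2)*k^2 - 40*k - 3*sqrt(2)*k - 40*sqrt(2)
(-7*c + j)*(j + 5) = -7*c*j - 35*c + j^2 + 5*j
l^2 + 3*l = l*(l + 3)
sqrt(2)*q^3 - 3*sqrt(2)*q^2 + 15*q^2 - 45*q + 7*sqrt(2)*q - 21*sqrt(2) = (q - 3)*(q + 7*sqrt(2))*(sqrt(2)*q + 1)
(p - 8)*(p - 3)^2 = p^3 - 14*p^2 + 57*p - 72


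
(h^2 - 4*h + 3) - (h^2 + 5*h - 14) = 17 - 9*h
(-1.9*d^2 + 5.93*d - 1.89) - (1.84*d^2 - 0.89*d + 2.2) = -3.74*d^2 + 6.82*d - 4.09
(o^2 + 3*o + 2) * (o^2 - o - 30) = o^4 + 2*o^3 - 31*o^2 - 92*o - 60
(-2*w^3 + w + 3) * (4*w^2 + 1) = -8*w^5 + 2*w^3 + 12*w^2 + w + 3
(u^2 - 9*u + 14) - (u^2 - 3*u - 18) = 32 - 6*u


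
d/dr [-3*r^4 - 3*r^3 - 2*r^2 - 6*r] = -12*r^3 - 9*r^2 - 4*r - 6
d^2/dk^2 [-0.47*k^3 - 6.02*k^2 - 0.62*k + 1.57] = -2.82*k - 12.04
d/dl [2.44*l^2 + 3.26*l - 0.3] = 4.88*l + 3.26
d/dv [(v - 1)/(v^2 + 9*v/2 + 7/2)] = 4*(-v^2 + 2*v + 8)/(4*v^4 + 36*v^3 + 109*v^2 + 126*v + 49)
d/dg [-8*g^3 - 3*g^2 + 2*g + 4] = -24*g^2 - 6*g + 2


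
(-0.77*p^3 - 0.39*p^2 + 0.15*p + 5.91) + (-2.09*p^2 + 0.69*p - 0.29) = -0.77*p^3 - 2.48*p^2 + 0.84*p + 5.62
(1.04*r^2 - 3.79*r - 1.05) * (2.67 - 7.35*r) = -7.644*r^3 + 30.6333*r^2 - 2.4018*r - 2.8035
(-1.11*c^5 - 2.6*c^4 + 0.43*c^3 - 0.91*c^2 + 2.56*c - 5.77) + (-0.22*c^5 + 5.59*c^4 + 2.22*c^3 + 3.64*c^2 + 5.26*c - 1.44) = -1.33*c^5 + 2.99*c^4 + 2.65*c^3 + 2.73*c^2 + 7.82*c - 7.21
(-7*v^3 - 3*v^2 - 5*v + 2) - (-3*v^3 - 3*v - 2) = -4*v^3 - 3*v^2 - 2*v + 4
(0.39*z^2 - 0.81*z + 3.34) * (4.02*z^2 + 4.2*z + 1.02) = 1.5678*z^4 - 1.6182*z^3 + 10.4226*z^2 + 13.2018*z + 3.4068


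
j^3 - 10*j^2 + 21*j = j*(j - 7)*(j - 3)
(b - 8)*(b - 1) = b^2 - 9*b + 8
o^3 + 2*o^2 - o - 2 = (o - 1)*(o + 1)*(o + 2)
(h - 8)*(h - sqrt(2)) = h^2 - 8*h - sqrt(2)*h + 8*sqrt(2)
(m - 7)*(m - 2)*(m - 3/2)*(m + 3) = m^4 - 15*m^3/2 - 4*m^2 + 123*m/2 - 63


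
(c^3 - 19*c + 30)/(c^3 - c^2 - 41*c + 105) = (c^2 + 3*c - 10)/(c^2 + 2*c - 35)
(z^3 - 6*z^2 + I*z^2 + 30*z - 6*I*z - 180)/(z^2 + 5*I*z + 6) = (z^2 - z*(6 + 5*I) + 30*I)/(z - I)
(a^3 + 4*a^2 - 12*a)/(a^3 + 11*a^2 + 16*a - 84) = a/(a + 7)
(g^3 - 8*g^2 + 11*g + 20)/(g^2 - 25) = (g^2 - 3*g - 4)/(g + 5)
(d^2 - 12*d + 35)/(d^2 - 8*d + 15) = (d - 7)/(d - 3)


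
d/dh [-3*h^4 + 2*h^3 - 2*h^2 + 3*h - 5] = -12*h^3 + 6*h^2 - 4*h + 3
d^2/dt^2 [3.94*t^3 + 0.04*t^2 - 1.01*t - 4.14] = 23.64*t + 0.08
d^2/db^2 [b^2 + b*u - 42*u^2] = 2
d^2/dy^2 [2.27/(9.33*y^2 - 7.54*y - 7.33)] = (395.202006*y^2 - 319.380828*y - 2.27*(18.66*y - 7.54)*(37.32*y - 15.08) - 310.485606)/(-9.33*y^2 + 7.54*y + 7.33)^3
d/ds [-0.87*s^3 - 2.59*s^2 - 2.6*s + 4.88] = -2.61*s^2 - 5.18*s - 2.6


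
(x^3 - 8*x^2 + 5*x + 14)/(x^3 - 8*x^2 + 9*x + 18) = (x^2 - 9*x + 14)/(x^2 - 9*x + 18)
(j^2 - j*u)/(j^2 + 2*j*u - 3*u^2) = j/(j + 3*u)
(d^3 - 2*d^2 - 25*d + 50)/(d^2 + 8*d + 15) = (d^2 - 7*d + 10)/(d + 3)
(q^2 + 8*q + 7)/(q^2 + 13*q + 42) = (q + 1)/(q + 6)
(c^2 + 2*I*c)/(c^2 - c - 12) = c*(c + 2*I)/(c^2 - c - 12)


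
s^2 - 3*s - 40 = (s - 8)*(s + 5)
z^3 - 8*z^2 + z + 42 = (z - 7)*(z - 3)*(z + 2)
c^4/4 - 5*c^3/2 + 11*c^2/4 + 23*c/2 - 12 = (c/4 + 1/2)*(c - 8)*(c - 3)*(c - 1)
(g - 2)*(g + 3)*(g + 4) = g^3 + 5*g^2 - 2*g - 24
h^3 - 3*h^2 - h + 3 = (h - 3)*(h - 1)*(h + 1)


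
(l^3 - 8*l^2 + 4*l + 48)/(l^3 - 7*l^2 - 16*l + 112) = (l^2 - 4*l - 12)/(l^2 - 3*l - 28)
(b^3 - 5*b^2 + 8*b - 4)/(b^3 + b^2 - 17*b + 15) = (b^2 - 4*b + 4)/(b^2 + 2*b - 15)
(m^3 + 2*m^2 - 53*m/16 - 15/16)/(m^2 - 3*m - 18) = (m^2 - m - 5/16)/(m - 6)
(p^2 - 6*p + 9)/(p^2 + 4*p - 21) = (p - 3)/(p + 7)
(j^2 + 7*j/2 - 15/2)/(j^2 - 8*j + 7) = (2*j^2 + 7*j - 15)/(2*(j^2 - 8*j + 7))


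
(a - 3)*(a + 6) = a^2 + 3*a - 18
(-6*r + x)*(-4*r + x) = 24*r^2 - 10*r*x + x^2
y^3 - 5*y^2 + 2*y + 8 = (y - 4)*(y - 2)*(y + 1)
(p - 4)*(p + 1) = p^2 - 3*p - 4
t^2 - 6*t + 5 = (t - 5)*(t - 1)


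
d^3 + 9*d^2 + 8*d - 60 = (d - 2)*(d + 5)*(d + 6)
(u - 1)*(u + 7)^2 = u^3 + 13*u^2 + 35*u - 49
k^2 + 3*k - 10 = (k - 2)*(k + 5)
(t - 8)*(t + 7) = t^2 - t - 56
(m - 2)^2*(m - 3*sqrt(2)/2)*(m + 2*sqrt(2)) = m^4 - 4*m^3 + sqrt(2)*m^3/2 - 2*sqrt(2)*m^2 - 2*m^2 + 2*sqrt(2)*m + 24*m - 24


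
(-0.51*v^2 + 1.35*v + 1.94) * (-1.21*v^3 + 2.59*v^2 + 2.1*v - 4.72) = 0.6171*v^5 - 2.9544*v^4 + 0.0781000000000001*v^3 + 10.2668*v^2 - 2.298*v - 9.1568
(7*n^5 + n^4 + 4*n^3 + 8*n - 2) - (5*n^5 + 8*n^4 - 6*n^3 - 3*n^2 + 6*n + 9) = 2*n^5 - 7*n^4 + 10*n^3 + 3*n^2 + 2*n - 11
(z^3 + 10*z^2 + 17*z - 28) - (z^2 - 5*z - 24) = z^3 + 9*z^2 + 22*z - 4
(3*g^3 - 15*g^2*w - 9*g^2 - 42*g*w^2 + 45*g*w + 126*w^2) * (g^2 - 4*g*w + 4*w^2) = 3*g^5 - 27*g^4*w - 9*g^4 + 30*g^3*w^2 + 81*g^3*w + 108*g^2*w^3 - 90*g^2*w^2 - 168*g*w^4 - 324*g*w^3 + 504*w^4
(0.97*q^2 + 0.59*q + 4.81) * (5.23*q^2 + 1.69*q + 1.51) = 5.0731*q^4 + 4.725*q^3 + 27.6181*q^2 + 9.0198*q + 7.2631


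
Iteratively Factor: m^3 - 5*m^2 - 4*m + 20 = (m - 5)*(m^2 - 4) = (m - 5)*(m - 2)*(m + 2)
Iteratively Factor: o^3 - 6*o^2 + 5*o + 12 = (o + 1)*(o^2 - 7*o + 12) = (o - 4)*(o + 1)*(o - 3)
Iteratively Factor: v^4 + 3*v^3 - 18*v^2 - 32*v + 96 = (v - 3)*(v^3 + 6*v^2 - 32) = (v - 3)*(v + 4)*(v^2 + 2*v - 8) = (v - 3)*(v + 4)^2*(v - 2)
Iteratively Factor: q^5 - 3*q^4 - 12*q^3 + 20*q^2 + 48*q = (q + 2)*(q^4 - 5*q^3 - 2*q^2 + 24*q) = q*(q + 2)*(q^3 - 5*q^2 - 2*q + 24) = q*(q + 2)^2*(q^2 - 7*q + 12) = q*(q - 4)*(q + 2)^2*(q - 3)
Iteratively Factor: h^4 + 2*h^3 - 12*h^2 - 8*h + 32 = (h - 2)*(h^3 + 4*h^2 - 4*h - 16) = (h - 2)^2*(h^2 + 6*h + 8) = (h - 2)^2*(h + 4)*(h + 2)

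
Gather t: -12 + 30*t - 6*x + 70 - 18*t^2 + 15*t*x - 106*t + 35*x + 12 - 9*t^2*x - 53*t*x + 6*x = t^2*(-9*x - 18) + t*(-38*x - 76) + 35*x + 70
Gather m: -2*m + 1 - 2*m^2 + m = -2*m^2 - m + 1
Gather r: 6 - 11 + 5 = 0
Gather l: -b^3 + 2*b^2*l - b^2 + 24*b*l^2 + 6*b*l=-b^3 - b^2 + 24*b*l^2 + l*(2*b^2 + 6*b)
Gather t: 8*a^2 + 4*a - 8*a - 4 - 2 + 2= 8*a^2 - 4*a - 4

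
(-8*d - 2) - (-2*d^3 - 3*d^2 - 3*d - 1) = 2*d^3 + 3*d^2 - 5*d - 1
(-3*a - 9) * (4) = -12*a - 36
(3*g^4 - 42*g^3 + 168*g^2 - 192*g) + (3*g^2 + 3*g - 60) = 3*g^4 - 42*g^3 + 171*g^2 - 189*g - 60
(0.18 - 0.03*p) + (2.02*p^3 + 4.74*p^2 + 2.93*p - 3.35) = 2.02*p^3 + 4.74*p^2 + 2.9*p - 3.17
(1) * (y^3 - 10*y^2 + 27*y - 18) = y^3 - 10*y^2 + 27*y - 18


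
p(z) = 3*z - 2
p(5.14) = 13.42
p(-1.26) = -5.78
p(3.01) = 7.03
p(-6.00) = -20.00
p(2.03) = 4.09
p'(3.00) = 3.00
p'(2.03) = 3.00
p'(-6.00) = 3.00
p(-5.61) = -18.83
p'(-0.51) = 3.00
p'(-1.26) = 3.00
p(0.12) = -1.64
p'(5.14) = 3.00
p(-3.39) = -12.17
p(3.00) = 7.00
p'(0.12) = 3.00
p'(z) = 3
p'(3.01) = 3.00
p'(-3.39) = 3.00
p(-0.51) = -3.53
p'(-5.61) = 3.00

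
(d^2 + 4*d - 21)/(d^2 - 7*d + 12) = (d + 7)/(d - 4)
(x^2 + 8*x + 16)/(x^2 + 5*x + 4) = (x + 4)/(x + 1)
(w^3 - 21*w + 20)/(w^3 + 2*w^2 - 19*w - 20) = (w - 1)/(w + 1)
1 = 1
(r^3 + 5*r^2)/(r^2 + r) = r*(r + 5)/(r + 1)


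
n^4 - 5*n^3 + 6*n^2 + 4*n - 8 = (n - 2)^3*(n + 1)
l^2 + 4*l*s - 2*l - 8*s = (l - 2)*(l + 4*s)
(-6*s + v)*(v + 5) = -6*s*v - 30*s + v^2 + 5*v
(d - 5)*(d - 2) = d^2 - 7*d + 10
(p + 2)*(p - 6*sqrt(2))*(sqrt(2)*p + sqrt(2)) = sqrt(2)*p^3 - 12*p^2 + 3*sqrt(2)*p^2 - 36*p + 2*sqrt(2)*p - 24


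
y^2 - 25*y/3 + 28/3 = (y - 7)*(y - 4/3)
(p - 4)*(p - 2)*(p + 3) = p^3 - 3*p^2 - 10*p + 24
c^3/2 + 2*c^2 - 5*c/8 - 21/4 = (c/2 + 1)*(c - 3/2)*(c + 7/2)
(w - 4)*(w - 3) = w^2 - 7*w + 12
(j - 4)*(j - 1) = j^2 - 5*j + 4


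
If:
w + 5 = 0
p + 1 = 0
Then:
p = -1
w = -5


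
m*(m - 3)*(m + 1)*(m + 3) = m^4 + m^3 - 9*m^2 - 9*m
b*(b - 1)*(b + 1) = b^3 - b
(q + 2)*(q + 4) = q^2 + 6*q + 8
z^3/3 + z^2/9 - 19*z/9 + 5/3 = (z/3 + 1)*(z - 5/3)*(z - 1)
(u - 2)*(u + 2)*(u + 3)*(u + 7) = u^4 + 10*u^3 + 17*u^2 - 40*u - 84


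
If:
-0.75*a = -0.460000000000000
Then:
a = 0.61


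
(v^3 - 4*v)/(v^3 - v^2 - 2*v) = (v + 2)/(v + 1)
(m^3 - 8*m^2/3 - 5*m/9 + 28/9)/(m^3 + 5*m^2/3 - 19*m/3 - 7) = (m - 4/3)/(m + 3)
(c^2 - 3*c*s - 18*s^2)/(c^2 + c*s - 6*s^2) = (-c + 6*s)/(-c + 2*s)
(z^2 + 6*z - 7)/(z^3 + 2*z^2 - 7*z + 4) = (z + 7)/(z^2 + 3*z - 4)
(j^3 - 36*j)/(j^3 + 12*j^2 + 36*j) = (j - 6)/(j + 6)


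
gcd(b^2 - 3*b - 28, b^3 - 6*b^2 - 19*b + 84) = b^2 - 3*b - 28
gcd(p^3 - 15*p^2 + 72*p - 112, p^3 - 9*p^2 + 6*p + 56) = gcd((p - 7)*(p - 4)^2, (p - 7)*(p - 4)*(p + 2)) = p^2 - 11*p + 28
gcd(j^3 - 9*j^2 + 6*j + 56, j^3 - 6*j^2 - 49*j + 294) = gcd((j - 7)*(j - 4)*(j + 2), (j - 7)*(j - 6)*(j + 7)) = j - 7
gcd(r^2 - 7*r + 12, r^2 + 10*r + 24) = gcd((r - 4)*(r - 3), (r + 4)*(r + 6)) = 1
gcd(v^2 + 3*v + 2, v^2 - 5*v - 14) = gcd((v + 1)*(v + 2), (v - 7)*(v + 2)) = v + 2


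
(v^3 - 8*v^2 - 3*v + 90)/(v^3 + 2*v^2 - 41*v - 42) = (v^2 - 2*v - 15)/(v^2 + 8*v + 7)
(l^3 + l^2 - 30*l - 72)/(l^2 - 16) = (l^2 - 3*l - 18)/(l - 4)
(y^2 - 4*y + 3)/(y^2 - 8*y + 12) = (y^2 - 4*y + 3)/(y^2 - 8*y + 12)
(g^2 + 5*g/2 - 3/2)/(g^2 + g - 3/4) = 2*(g + 3)/(2*g + 3)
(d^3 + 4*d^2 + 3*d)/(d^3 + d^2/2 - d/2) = 2*(d + 3)/(2*d - 1)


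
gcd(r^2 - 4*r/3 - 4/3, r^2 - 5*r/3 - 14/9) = r + 2/3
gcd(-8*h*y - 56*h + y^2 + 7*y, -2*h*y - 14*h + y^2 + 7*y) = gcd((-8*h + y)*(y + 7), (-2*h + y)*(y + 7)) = y + 7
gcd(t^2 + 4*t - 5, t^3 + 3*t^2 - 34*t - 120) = t + 5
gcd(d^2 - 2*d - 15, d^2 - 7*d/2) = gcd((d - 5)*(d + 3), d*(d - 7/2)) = 1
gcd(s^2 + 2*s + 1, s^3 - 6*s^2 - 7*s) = s + 1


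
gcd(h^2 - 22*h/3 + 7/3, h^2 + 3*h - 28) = 1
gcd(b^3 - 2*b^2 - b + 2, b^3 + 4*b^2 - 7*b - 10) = b^2 - b - 2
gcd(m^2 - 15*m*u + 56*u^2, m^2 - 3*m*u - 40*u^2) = -m + 8*u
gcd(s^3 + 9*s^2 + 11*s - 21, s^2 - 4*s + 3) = s - 1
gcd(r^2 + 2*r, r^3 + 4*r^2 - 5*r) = r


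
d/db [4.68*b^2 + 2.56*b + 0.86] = 9.36*b + 2.56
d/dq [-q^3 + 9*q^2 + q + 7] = -3*q^2 + 18*q + 1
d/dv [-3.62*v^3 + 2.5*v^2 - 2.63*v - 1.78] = -10.86*v^2 + 5.0*v - 2.63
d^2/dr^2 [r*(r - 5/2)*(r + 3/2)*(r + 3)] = 12*r^2 + 12*r - 27/2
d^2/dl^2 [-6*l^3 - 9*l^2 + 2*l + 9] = -36*l - 18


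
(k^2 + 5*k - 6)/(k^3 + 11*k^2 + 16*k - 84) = (k - 1)/(k^2 + 5*k - 14)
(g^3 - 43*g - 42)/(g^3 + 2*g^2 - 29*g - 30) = (g - 7)/(g - 5)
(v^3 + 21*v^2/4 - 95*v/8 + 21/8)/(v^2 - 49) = (8*v^2 - 14*v + 3)/(8*(v - 7))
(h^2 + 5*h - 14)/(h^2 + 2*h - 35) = (h - 2)/(h - 5)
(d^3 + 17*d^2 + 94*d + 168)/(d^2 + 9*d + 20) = (d^2 + 13*d + 42)/(d + 5)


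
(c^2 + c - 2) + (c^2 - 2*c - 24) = 2*c^2 - c - 26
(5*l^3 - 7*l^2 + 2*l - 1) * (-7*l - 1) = -35*l^4 + 44*l^3 - 7*l^2 + 5*l + 1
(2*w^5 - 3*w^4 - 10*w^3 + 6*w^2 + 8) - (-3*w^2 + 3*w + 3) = 2*w^5 - 3*w^4 - 10*w^3 + 9*w^2 - 3*w + 5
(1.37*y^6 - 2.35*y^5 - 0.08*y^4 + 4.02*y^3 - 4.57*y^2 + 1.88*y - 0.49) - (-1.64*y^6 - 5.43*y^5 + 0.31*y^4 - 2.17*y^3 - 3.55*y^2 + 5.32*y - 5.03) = 3.01*y^6 + 3.08*y^5 - 0.39*y^4 + 6.19*y^3 - 1.02*y^2 - 3.44*y + 4.54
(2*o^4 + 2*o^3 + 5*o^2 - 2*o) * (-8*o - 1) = -16*o^5 - 18*o^4 - 42*o^3 + 11*o^2 + 2*o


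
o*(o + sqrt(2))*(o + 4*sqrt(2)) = o^3 + 5*sqrt(2)*o^2 + 8*o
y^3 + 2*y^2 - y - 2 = (y - 1)*(y + 1)*(y + 2)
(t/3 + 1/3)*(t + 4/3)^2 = t^3/3 + 11*t^2/9 + 40*t/27 + 16/27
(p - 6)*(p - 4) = p^2 - 10*p + 24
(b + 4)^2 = b^2 + 8*b + 16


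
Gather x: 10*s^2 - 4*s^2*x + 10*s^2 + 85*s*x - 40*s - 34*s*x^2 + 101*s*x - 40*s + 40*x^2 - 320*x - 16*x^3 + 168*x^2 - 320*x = 20*s^2 - 80*s - 16*x^3 + x^2*(208 - 34*s) + x*(-4*s^2 + 186*s - 640)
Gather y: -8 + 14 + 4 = 10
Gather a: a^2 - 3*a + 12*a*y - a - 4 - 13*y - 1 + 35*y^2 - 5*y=a^2 + a*(12*y - 4) + 35*y^2 - 18*y - 5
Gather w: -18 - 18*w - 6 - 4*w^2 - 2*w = -4*w^2 - 20*w - 24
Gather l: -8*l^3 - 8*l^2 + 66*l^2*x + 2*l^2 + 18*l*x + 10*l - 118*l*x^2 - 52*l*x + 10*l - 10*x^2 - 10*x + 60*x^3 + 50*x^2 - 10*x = -8*l^3 + l^2*(66*x - 6) + l*(-118*x^2 - 34*x + 20) + 60*x^3 + 40*x^2 - 20*x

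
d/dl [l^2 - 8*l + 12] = 2*l - 8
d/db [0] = 0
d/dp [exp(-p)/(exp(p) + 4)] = 2*(-exp(p) - 2)*exp(-p)/(exp(2*p) + 8*exp(p) + 16)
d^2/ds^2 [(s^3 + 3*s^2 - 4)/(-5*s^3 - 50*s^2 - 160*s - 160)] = 2*(7*s - 2)/(5*(s^4 + 16*s^3 + 96*s^2 + 256*s + 256))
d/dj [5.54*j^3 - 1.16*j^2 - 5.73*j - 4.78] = 16.62*j^2 - 2.32*j - 5.73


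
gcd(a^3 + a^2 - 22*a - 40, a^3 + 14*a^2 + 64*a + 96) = a + 4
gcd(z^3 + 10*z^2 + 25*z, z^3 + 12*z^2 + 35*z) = z^2 + 5*z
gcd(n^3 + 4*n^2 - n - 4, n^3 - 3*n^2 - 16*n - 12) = n + 1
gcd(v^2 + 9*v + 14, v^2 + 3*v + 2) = v + 2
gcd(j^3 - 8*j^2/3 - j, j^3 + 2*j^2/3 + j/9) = j^2 + j/3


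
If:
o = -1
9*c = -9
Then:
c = -1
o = -1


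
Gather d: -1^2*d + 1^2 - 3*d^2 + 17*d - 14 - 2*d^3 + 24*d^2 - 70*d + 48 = -2*d^3 + 21*d^2 - 54*d + 35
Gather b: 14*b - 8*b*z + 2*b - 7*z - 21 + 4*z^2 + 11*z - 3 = b*(16 - 8*z) + 4*z^2 + 4*z - 24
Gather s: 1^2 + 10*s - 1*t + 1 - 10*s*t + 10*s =s*(20 - 10*t) - t + 2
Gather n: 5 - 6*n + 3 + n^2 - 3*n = n^2 - 9*n + 8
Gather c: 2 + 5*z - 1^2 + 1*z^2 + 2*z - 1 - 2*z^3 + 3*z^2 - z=-2*z^3 + 4*z^2 + 6*z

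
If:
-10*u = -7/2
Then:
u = 7/20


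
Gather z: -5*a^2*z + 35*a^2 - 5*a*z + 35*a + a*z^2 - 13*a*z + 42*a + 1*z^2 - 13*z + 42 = 35*a^2 + 77*a + z^2*(a + 1) + z*(-5*a^2 - 18*a - 13) + 42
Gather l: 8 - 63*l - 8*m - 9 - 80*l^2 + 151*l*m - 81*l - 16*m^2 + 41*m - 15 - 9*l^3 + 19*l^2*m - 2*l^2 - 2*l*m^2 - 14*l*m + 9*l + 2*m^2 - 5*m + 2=-9*l^3 + l^2*(19*m - 82) + l*(-2*m^2 + 137*m - 135) - 14*m^2 + 28*m - 14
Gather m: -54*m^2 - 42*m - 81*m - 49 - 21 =-54*m^2 - 123*m - 70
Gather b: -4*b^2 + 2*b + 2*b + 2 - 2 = -4*b^2 + 4*b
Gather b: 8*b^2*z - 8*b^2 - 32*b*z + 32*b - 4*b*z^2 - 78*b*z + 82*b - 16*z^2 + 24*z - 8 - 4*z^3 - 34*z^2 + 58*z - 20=b^2*(8*z - 8) + b*(-4*z^2 - 110*z + 114) - 4*z^3 - 50*z^2 + 82*z - 28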